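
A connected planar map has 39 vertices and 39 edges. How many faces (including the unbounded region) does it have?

Euler's formula for a connected plane graph: V − E + F = 2, so F = 2 − 39 + 39 = 2.

2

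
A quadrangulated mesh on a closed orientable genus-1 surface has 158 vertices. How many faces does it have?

158

χ = 2 − 2·1 = 0, and every face is a square so 4F = 2E.
V − E + F = 0 with E = 4F/2 gives 158 − (4/2 − 1)·F = 0, so F = 158 and E = 316.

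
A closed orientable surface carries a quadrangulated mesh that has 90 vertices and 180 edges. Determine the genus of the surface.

1

Every face is a square and each edge borders two faces, so 4F = 2·180, giving F = 90.
χ = V − E + F = 90 − 180 + 90 = 0.
For a closed orientable surface χ = 2 − 2g, so g = (2 − (0))/2 = 1.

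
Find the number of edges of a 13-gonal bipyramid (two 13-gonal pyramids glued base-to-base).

39

A bipyramid over an n-gon has 2n triangular faces and n + 2 vertices: V = 13 + 2 = 15, E = 3·13 = 39, F = 2·13 = 26.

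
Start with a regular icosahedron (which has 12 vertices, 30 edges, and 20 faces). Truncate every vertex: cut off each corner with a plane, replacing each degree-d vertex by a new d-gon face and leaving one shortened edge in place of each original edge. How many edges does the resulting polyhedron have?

Truncation replaces each original edge-end by a new vertex, so V′ = 2E = 60.
Each original edge survives, and each old vertex of degree d contributes d new edges; summing degrees gives Σd = 2E, so E′ = E + 2E = 3E = 90.
Each original face survives and each original vertex becomes one new face: F′ = F + V = 32.

90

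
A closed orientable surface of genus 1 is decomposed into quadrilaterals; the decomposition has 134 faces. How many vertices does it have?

134

χ = 2 − 2·1 = 0, and every face is a square so 4F = 2E.
E = 4·134/2 = 268. Then V = 0 + E − F = 0 + 268 − 134 = 134.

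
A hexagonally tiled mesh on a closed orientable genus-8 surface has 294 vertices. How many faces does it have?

χ = 2 − 2·8 = -14, and every face is a hexagon so 6F = 2E.
V − E + F = -14 with E = 6F/2 gives 294 − (6/2 − 1)·F = -14, so F = 154 and E = 462.

154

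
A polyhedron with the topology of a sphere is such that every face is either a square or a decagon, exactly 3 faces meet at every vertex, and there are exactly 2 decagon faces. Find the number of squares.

Let x be the number of squares; then F = 2 + x.
Edge–face incidences: 2E = 10·2 + 4·x = 20 + 4x.
Every vertex has degree 3, so 3V = 2E.
Euler: V − E + F = 2 ⇒ (2E)/3 − E + (2 + x) = 2.
Multiply by 6: 2·(2E) − 3·(2E) + 6·(2 + x) = 12, i.e. 12 + 6x − (20 + 4x) = 12.
Collecting terms: 2x − 8 = 12, so 2x = 20, so x = 10.
Then 2E = 20 + 4·10 = 60, so E = 30, V = 2E/3 = 20, F = 2 + 10 = 12.

10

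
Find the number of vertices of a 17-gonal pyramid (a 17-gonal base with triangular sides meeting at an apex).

A pyramid on an n-gon base has one n-gon and n triangles: V = 17 + 1 = 18, E = 2·17 = 34, F = 17 + 1 = 18.
Check: V − E + F = 18 − 34 + 18 = 2.

18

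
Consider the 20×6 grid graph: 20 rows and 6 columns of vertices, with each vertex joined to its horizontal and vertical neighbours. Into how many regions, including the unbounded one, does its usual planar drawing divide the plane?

96

The grid has V = 20·6 = 120 vertices and E = 20·5 + 6·19 = 214 edges.
F = 2 − V + E = 2 − 120 + 214 = 96.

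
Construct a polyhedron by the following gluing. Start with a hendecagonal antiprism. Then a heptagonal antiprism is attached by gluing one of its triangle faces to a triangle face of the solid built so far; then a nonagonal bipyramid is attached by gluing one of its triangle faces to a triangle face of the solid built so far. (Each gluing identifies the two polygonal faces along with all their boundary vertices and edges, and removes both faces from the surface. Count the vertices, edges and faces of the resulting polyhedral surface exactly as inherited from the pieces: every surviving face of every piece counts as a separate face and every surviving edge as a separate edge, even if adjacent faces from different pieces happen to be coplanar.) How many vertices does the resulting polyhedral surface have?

A hendecagonal antiprism: V=22, E=44, F=24.
Attach a heptagonal antiprism (V=14, E=28, F=16) along a 3-gon: merge 3 vertices and 3 edges, delete both glued faces → V=33, E=69, F=38.
Attach a nonagonal bipyramid (V=11, E=27, F=18) along a 3-gon: merge 3 vertices and 3 edges, delete both glued faces → V=41, E=93, F=54.
Check: V − E + F = 41 − 93 + 54 = 2.

41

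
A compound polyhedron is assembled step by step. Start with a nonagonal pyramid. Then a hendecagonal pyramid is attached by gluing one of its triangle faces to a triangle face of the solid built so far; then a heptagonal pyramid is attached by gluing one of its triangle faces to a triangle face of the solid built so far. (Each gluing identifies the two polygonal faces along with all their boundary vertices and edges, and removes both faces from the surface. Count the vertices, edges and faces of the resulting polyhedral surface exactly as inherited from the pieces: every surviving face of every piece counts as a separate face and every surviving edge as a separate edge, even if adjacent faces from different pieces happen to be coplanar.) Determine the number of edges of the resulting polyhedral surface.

48

A nonagonal pyramid: V=10, E=18, F=10.
Attach a hendecagonal pyramid (V=12, E=22, F=12) along a 3-gon: merge 3 vertices and 3 edges, delete both glued faces → V=19, E=37, F=20.
Attach a heptagonal pyramid (V=8, E=14, F=8) along a 3-gon: merge 3 vertices and 3 edges, delete both glued faces → V=24, E=48, F=26.
Check: V − E + F = 24 − 48 + 26 = 2.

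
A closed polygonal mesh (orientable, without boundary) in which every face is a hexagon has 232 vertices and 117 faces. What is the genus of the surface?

2

Every face is a hexagon, so 2E = 6·117 = 702, giving E = 351.
χ = V − E + F = 232 − 351 + 117 = -2.
For a closed orientable surface χ = 2 − 2g, so g = (2 − (-2))/2 = 2.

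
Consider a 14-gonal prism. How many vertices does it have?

28

A prism on an n-gon has two n-gon bases and n rectangular sides: V = 2·14 = 28, E = 3·14 = 42, F = 14 + 2 = 16.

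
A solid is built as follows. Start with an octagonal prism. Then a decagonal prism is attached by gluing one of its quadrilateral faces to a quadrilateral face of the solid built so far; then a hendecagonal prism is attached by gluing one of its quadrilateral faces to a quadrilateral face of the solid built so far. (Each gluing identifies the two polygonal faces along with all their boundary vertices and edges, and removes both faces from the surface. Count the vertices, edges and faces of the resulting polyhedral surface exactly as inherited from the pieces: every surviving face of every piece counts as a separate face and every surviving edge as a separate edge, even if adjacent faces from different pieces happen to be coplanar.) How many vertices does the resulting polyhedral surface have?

50

An octagonal prism: V=16, E=24, F=10.
Attach a decagonal prism (V=20, E=30, F=12) along a 4-gon: merge 4 vertices and 4 edges, delete both glued faces → V=32, E=50, F=20.
Attach a hendecagonal prism (V=22, E=33, F=13) along a 4-gon: merge 4 vertices and 4 edges, delete both glued faces → V=50, E=79, F=31.
Check: V − E + F = 50 − 79 + 31 = 2.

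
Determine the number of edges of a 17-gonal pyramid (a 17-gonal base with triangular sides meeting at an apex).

34

A pyramid on an n-gon base has one n-gon and n triangles: V = 17 + 1 = 18, E = 2·17 = 34, F = 17 + 1 = 18.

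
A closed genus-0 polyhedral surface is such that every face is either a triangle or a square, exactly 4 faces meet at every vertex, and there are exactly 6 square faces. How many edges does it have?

Let x be the number of triangles; then F = 6 + x.
Edge–face incidences: 2E = 4·6 + 3·x = 24 + 3x.
Every vertex has degree 4, so 4V = 2E.
Euler: V − E + F = 2 ⇒ (2E)/4 − E + (6 + x) = 2.
Multiply by 8: 2·(2E) − 4·(2E) + 8·(6 + x) = 16, i.e. 48 + 8x − 2·(24 + 3x) = 16.
Collecting terms: 2x = 16, so x = 8.
Then 2E = 24 + 3·8 = 48, so E = 24, V = 2E/4 = 12, F = 6 + 8 = 14.

24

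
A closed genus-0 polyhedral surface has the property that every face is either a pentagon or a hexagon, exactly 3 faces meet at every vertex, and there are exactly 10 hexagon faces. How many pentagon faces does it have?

Let x be the number of pentagons; then F = 10 + x.
Edge–face incidences: 2E = 6·10 + 5·x = 60 + 5x.
Every vertex has degree 3, so 3V = 2E.
Euler: V − E + F = 2 ⇒ (2E)/3 − E + (10 + x) = 2.
Multiply by 6: 2·(2E) − 3·(2E) + 6·(10 + x) = 12, i.e. 60 + 6x − (60 + 5x) = 12.
Collecting terms: x = 12.
Then 2E = 60 + 5·12 = 120, so E = 60, V = 2E/3 = 40, F = 10 + 12 = 22.

12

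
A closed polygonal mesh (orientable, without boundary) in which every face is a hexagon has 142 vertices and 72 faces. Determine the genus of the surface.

Every face is a hexagon, so 2E = 6·72 = 432, giving E = 216.
χ = V − E + F = 142 − 216 + 72 = -2.
For a closed orientable surface χ = 2 − 2g, so g = (2 − (-2))/2 = 2.

2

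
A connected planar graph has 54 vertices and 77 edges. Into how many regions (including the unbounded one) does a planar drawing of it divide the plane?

25

Euler's formula for a connected plane graph: V − E + F = 2, so F = 2 − 54 + 77 = 25.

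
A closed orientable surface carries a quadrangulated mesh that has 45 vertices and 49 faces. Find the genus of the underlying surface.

3

Every face is a square, so 2E = 4·49 = 196, giving E = 98.
χ = V − E + F = 45 − 98 + 49 = -4.
For a closed orientable surface χ = 2 − 2g, so g = (2 − (-4))/2 = 3.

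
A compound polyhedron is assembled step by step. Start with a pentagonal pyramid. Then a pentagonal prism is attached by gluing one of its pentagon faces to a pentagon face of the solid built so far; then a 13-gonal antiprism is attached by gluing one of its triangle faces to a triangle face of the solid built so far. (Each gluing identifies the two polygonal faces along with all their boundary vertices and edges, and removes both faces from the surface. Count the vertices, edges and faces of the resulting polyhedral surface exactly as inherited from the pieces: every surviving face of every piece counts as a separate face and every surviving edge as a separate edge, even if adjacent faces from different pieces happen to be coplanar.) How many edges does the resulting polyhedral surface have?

A pentagonal pyramid: V=6, E=10, F=6.
Attach a pentagonal prism (V=10, E=15, F=7) along a 5-gon: merge 5 vertices and 5 edges, delete both glued faces → V=11, E=20, F=11.
Attach a 13-gonal antiprism (V=26, E=52, F=28) along a 3-gon: merge 3 vertices and 3 edges, delete both glued faces → V=34, E=69, F=37.
Check: V − E + F = 34 − 69 + 37 = 2.

69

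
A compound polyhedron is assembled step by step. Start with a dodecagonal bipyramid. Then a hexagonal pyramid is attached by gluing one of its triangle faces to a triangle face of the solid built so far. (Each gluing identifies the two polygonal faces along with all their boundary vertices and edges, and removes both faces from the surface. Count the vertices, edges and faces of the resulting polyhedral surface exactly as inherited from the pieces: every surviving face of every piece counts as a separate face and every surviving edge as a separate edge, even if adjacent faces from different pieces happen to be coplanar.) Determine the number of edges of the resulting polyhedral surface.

45

A dodecagonal bipyramid: V=14, E=36, F=24.
Attach a hexagonal pyramid (V=7, E=12, F=7) along a 3-gon: merge 3 vertices and 3 edges, delete both glued faces → V=18, E=45, F=29.
Check: V − E + F = 18 − 45 + 29 = 2.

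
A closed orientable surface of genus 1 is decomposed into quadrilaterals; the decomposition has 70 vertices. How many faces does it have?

χ = 2 − 2·1 = 0, and every face is a square so 4F = 2E.
V − E + F = 0 with E = 4F/2 gives 70 − (4/2 − 1)·F = 0, so F = 70 and E = 140.

70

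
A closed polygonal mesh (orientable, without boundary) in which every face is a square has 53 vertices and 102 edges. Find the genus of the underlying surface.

Every face is a square and each edge borders two faces, so 4F = 2·102, giving F = 51.
χ = V − E + F = 53 − 102 + 51 = 2.
For a closed orientable surface χ = 2 − 2g, so g = (2 − (2))/2 = 0.

0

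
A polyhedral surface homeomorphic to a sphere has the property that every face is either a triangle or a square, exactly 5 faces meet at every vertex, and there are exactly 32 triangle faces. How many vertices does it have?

24

Let x be the number of squares; then F = 32 + x.
Edge–face incidences: 2E = 3·32 + 4·x = 96 + 4x.
Every vertex has degree 5, so 5V = 2E.
Euler: V − E + F = 2 ⇒ (2E)/5 − E + (32 + x) = 2.
Multiply by 10: 2·(2E) − 5·(2E) + 10·(32 + x) = 20, i.e. 320 + 10x − 3·(96 + 4x) = 20.
Collecting terms: −2x + 32 = 20, so −2x = −12, so x = 6.
Then 2E = 96 + 4·6 = 120, so E = 60, V = 2E/5 = 24, F = 32 + 6 = 38.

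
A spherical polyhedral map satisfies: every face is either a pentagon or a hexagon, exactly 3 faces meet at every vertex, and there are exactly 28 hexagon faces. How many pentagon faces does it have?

Let x be the number of pentagons; then F = 28 + x.
Edge–face incidences: 2E = 6·28 + 5·x = 168 + 5x.
Every vertex has degree 3, so 3V = 2E.
Euler: V − E + F = 2 ⇒ (2E)/3 − E + (28 + x) = 2.
Multiply by 6: 2·(2E) − 3·(2E) + 6·(28 + x) = 12, i.e. 168 + 6x − (168 + 5x) = 12.
Collecting terms: x = 12.
Then 2E = 168 + 5·12 = 228, so E = 114, V = 2E/3 = 76, F = 28 + 12 = 40.

12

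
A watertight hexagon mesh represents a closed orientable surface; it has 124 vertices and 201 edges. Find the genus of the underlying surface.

Every face is a hexagon and each edge borders two faces, so 6F = 2·201, giving F = 67.
χ = V − E + F = 124 − 201 + 67 = -10.
For a closed orientable surface χ = 2 − 2g, so g = (2 − (-10))/2 = 6.

6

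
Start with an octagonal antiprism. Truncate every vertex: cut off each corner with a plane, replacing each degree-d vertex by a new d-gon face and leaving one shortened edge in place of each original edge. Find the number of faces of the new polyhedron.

The base solid has V = 16, E = 32, F = 18.
Truncation replaces each original edge-end by a new vertex, so V′ = 2E = 64.
Each original edge survives, and each old vertex of degree d contributes d new edges; summing degrees gives Σd = 2E, so E′ = E + 2E = 3E = 96.
Each original face survives and each original vertex becomes one new face: F′ = F + V = 34.

34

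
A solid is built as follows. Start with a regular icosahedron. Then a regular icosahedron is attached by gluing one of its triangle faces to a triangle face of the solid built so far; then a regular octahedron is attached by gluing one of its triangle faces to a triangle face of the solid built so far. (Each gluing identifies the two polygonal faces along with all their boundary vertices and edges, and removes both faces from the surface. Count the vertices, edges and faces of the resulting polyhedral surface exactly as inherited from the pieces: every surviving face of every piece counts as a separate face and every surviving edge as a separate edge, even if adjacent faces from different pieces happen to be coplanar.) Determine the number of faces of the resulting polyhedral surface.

44

A regular icosahedron: V=12, E=30, F=20.
Attach a regular icosahedron (V=12, E=30, F=20) along a 3-gon: merge 3 vertices and 3 edges, delete both glued faces → V=21, E=57, F=38.
Attach a regular octahedron (V=6, E=12, F=8) along a 3-gon: merge 3 vertices and 3 edges, delete both glued faces → V=24, E=66, F=44.
Check: V − E + F = 24 − 66 + 44 = 2.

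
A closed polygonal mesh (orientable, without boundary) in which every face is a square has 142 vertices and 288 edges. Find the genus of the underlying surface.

2

Every face is a square and each edge borders two faces, so 4F = 2·288, giving F = 144.
χ = V − E + F = 142 − 288 + 144 = -2.
For a closed orientable surface χ = 2 − 2g, so g = (2 − (-2))/2 = 2.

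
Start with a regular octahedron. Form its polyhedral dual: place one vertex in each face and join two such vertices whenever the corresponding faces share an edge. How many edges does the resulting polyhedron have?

The base solid has V = 6, E = 12, F = 8.
The dual swaps V and F and preserves E: V′ = F = 8, E′ = E = 12, F′ = V = 6.

12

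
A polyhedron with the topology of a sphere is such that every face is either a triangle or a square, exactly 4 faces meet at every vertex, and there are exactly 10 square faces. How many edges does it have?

Let x be the number of triangles; then F = 10 + x.
Edge–face incidences: 2E = 4·10 + 3·x = 40 + 3x.
Every vertex has degree 4, so 4V = 2E.
Euler: V − E + F = 2 ⇒ (2E)/4 − E + (10 + x) = 2.
Multiply by 8: 2·(2E) − 4·(2E) + 8·(10 + x) = 16, i.e. 80 + 8x − 2·(40 + 3x) = 16.
Collecting terms: 2x = 16, so x = 8.
Then 2E = 40 + 3·8 = 64, so E = 32, V = 2E/4 = 16, F = 10 + 8 = 18.

32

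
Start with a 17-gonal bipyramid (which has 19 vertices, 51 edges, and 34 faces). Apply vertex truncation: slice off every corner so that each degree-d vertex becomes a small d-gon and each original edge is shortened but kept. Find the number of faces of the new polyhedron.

Truncation replaces each original edge-end by a new vertex, so V′ = 2E = 102.
Each original edge survives, and each old vertex of degree d contributes d new edges; summing degrees gives Σd = 2E, so E′ = E + 2E = 3E = 153.
Each original face survives and each original vertex becomes one new face: F′ = F + V = 53.

53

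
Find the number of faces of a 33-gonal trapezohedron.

66

The n-trapezohedron (dual of the n-antiprism) has V = 2·33 + 2 = 68, E = 4·33 = 132, F = 2·33 = 66.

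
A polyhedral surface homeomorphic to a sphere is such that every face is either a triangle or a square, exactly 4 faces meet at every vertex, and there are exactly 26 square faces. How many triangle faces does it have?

Let x be the number of triangles; then F = 26 + x.
Edge–face incidences: 2E = 4·26 + 3·x = 104 + 3x.
Every vertex has degree 4, so 4V = 2E.
Euler: V − E + F = 2 ⇒ (2E)/4 − E + (26 + x) = 2.
Multiply by 8: 2·(2E) − 4·(2E) + 8·(26 + x) = 16, i.e. 208 + 8x − 2·(104 + 3x) = 16.
Collecting terms: 2x = 16, so x = 8.
Then 2E = 104 + 3·8 = 128, so E = 64, V = 2E/4 = 32, F = 26 + 8 = 34.

8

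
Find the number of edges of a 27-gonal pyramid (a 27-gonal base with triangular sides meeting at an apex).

54

A pyramid on an n-gon base has one n-gon and n triangles: V = 27 + 1 = 28, E = 2·27 = 54, F = 27 + 1 = 28.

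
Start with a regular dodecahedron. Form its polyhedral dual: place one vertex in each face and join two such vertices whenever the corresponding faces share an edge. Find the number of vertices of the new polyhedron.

12

The base solid has V = 20, E = 30, F = 12.
The dual swaps V and F and preserves E: V′ = F = 12, E′ = E = 30, F′ = V = 20.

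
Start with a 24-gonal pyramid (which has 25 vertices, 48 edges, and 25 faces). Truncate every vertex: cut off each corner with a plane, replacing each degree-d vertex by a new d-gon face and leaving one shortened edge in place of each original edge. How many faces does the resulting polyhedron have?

Truncation replaces each original edge-end by a new vertex, so V′ = 2E = 96.
Each original edge survives, and each old vertex of degree d contributes d new edges; summing degrees gives Σd = 2E, so E′ = E + 2E = 3E = 144.
Each original face survives and each original vertex becomes one new face: F′ = F + V = 50.

50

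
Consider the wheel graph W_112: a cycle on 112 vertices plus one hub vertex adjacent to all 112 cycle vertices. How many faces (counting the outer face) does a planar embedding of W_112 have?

113

W_112 has V = 112 + 1 = 113 vertices and E = 2·112 = 224 edges.
By Euler's formula F = 2 − V + E = 2 − 113 + 224 = 113.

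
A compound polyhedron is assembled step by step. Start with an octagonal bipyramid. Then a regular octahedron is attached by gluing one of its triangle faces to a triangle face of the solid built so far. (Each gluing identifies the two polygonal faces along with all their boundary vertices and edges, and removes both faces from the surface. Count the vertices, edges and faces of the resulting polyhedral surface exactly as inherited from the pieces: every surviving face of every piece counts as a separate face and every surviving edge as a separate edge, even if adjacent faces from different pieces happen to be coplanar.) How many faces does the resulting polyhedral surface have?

An octagonal bipyramid: V=10, E=24, F=16.
Attach a regular octahedron (V=6, E=12, F=8) along a 3-gon: merge 3 vertices and 3 edges, delete both glued faces → V=13, E=33, F=22.
Check: V − E + F = 13 − 33 + 22 = 2.

22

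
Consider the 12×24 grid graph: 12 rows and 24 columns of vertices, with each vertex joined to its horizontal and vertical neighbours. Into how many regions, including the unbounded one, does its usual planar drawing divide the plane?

The grid has V = 12·24 = 288 vertices and E = 12·23 + 24·11 = 540 edges.
F = 2 − V + E = 2 − 288 + 540 = 254.

254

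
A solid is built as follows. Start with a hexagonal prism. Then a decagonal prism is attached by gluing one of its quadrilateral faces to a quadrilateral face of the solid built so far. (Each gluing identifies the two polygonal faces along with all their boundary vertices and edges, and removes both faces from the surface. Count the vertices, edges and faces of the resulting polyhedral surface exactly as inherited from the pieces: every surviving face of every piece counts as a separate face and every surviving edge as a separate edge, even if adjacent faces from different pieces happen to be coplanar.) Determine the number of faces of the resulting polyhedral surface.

18

A hexagonal prism: V=12, E=18, F=8.
Attach a decagonal prism (V=20, E=30, F=12) along a 4-gon: merge 4 vertices and 4 edges, delete both glued faces → V=28, E=44, F=18.
Check: V − E + F = 28 − 44 + 18 = 2.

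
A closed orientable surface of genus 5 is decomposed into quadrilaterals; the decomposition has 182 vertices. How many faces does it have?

χ = 2 − 2·5 = -8, and every face is a square so 4F = 2E.
V − E + F = -8 with E = 4F/2 gives 182 − (4/2 − 1)·F = -8, so F = 190 and E = 380.

190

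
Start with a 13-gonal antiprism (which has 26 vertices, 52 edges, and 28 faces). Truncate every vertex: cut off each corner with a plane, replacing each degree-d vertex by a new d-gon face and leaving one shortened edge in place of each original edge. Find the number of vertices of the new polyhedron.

104

Truncation replaces each original edge-end by a new vertex, so V′ = 2E = 104.
Each original edge survives, and each old vertex of degree d contributes d new edges; summing degrees gives Σd = 2E, so E′ = E + 2E = 3E = 156.
Each original face survives and each original vertex becomes one new face: F′ = F + V = 54.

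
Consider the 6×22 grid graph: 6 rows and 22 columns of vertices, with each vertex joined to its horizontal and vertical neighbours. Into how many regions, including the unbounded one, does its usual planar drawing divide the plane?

106

The grid has V = 6·22 = 132 vertices and E = 6·21 + 22·5 = 236 edges.
F = 2 − V + E = 2 − 132 + 236 = 106.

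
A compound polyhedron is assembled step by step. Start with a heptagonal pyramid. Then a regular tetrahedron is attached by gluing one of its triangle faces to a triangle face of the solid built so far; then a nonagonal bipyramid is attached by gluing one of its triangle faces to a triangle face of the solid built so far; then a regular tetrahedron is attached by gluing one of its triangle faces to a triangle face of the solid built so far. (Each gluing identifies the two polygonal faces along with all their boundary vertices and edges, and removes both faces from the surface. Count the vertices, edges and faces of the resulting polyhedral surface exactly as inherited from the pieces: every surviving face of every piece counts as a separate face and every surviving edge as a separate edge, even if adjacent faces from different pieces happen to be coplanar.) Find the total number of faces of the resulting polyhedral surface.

28

A heptagonal pyramid: V=8, E=14, F=8.
Attach a regular tetrahedron (V=4, E=6, F=4) along a 3-gon: merge 3 vertices and 3 edges, delete both glued faces → V=9, E=17, F=10.
Attach a nonagonal bipyramid (V=11, E=27, F=18) along a 3-gon: merge 3 vertices and 3 edges, delete both glued faces → V=17, E=41, F=26.
Attach a regular tetrahedron (V=4, E=6, F=4) along a 3-gon: merge 3 vertices and 3 edges, delete both glued faces → V=18, E=44, F=28.
Check: V − E + F = 18 − 44 + 28 = 2.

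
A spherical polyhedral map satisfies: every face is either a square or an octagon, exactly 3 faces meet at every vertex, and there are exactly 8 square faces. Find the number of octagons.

Let x be the number of octagons; then F = 8 + x.
Edge–face incidences: 2E = 4·8 + 8·x = 32 + 8x.
Every vertex has degree 3, so 3V = 2E.
Euler: V − E + F = 2 ⇒ (2E)/3 − E + (8 + x) = 2.
Multiply by 6: 2·(2E) − 3·(2E) + 6·(8 + x) = 12, i.e. 48 + 6x − (32 + 8x) = 12.
Collecting terms: −2x + 16 = 12, so −2x = −4, so x = 2.
Then 2E = 32 + 8·2 = 48, so E = 24, V = 2E/3 = 16, F = 8 + 2 = 10.

2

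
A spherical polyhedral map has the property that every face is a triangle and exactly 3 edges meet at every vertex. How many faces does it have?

Each face has 3 edges and each edge borders two faces, so 2E = 3F.
Each vertex has degree 3, so 3V = 2E and hence V = 3F/3.
Euler: V − E + F = 2 ⇒ (3F/3) − (3F/2) + F = 2.
Multiply by 6: (6 − 9 + 6)F = 12, i.e. 3F = 12.
So F = 4, E = 3·4/2 = 6, V = 3·4/3 = 4.

4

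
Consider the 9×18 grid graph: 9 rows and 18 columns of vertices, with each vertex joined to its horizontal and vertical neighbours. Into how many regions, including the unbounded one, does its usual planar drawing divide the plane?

The grid has V = 9·18 = 162 vertices and E = 9·17 + 18·8 = 297 edges.
F = 2 − V + E = 2 − 162 + 297 = 137.

137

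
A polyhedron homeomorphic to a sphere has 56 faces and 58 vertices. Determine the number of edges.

Here V − E + F = 2.
E = V + F − (2) = 58 + 56 − (2) = 112.

112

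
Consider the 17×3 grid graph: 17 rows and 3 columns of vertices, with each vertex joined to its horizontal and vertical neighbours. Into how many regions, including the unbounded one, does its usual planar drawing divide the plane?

33

The grid has V = 17·3 = 51 vertices and E = 17·2 + 3·16 = 82 edges.
F = 2 − V + E = 2 − 51 + 82 = 33.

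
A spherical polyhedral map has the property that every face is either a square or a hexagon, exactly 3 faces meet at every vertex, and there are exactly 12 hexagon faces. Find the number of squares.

Let x be the number of squares; then F = 12 + x.
Edge–face incidences: 2E = 6·12 + 4·x = 72 + 4x.
Every vertex has degree 3, so 3V = 2E.
Euler: V − E + F = 2 ⇒ (2E)/3 − E + (12 + x) = 2.
Multiply by 6: 2·(2E) − 3·(2E) + 6·(12 + x) = 12, i.e. 72 + 6x − (72 + 4x) = 12.
Collecting terms: 2x = 12, so x = 6.
Then 2E = 72 + 4·6 = 96, so E = 48, V = 2E/3 = 32, F = 12 + 6 = 18.

6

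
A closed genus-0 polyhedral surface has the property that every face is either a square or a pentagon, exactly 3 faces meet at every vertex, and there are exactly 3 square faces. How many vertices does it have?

Let x be the number of pentagons; then F = 3 + x.
Edge–face incidences: 2E = 4·3 + 5·x = 12 + 5x.
Every vertex has degree 3, so 3V = 2E.
Euler: V − E + F = 2 ⇒ (2E)/3 − E + (3 + x) = 2.
Multiply by 6: 2·(2E) − 3·(2E) + 6·(3 + x) = 12, i.e. 18 + 6x − (12 + 5x) = 12.
Collecting terms: x + 6 = 12, so x = 6.
Then 2E = 12 + 5·6 = 42, so E = 21, V = 2E/3 = 14, F = 3 + 6 = 9.

14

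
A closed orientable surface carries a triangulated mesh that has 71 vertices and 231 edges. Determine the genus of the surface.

4

Every face is a triangle and each edge borders two faces, so 3F = 2·231, giving F = 154.
χ = V − E + F = 71 − 231 + 154 = -6.
For a closed orientable surface χ = 2 − 2g, so g = (2 − (-6))/2 = 4.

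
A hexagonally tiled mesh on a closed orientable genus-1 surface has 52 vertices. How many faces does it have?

χ = 2 − 2·1 = 0, and every face is a hexagon so 6F = 2E.
V − E + F = 0 with E = 6F/2 gives 52 − (6/2 − 1)·F = 0, so F = 26 and E = 78.

26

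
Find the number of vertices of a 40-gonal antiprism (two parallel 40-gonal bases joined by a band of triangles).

An antiprism on an n-gon has two n-gon caps and 2n triangles: V = 2·40 = 80, E = 4·40 = 160, F = 2·40 + 2 = 82.
Check: V − E + F = 80 − 160 + 82 = 2.

80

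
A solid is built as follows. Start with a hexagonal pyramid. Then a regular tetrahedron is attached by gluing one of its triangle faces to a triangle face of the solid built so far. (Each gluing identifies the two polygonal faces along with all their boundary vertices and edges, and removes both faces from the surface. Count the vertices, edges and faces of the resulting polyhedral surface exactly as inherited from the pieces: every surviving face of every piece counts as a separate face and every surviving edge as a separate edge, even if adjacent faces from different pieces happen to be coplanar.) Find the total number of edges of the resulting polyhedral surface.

15

A hexagonal pyramid: V=7, E=12, F=7.
Attach a regular tetrahedron (V=4, E=6, F=4) along a 3-gon: merge 3 vertices and 3 edges, delete both glued faces → V=8, E=15, F=9.
Check: V − E + F = 8 − 15 + 9 = 2.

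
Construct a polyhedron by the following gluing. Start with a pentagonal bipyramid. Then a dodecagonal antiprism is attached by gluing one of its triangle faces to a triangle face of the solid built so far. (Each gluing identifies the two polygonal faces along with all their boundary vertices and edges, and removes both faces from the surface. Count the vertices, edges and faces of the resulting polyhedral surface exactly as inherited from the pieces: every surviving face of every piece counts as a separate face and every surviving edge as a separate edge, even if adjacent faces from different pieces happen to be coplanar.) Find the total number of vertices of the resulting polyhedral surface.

A pentagonal bipyramid: V=7, E=15, F=10.
Attach a dodecagonal antiprism (V=24, E=48, F=26) along a 3-gon: merge 3 vertices and 3 edges, delete both glued faces → V=28, E=60, F=34.
Check: V − E + F = 28 − 60 + 34 = 2.

28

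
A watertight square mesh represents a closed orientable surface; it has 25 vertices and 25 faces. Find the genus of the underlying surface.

1

Every face is a square, so 2E = 4·25 = 100, giving E = 50.
χ = V − E + F = 25 − 50 + 25 = 0.
For a closed orientable surface χ = 2 − 2g, so g = (2 − (0))/2 = 1.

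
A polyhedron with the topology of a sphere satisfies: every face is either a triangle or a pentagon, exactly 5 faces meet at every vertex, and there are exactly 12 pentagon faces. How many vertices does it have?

60

Let x be the number of triangles; then F = 12 + x.
Edge–face incidences: 2E = 5·12 + 3·x = 60 + 3x.
Every vertex has degree 5, so 5V = 2E.
Euler: V − E + F = 2 ⇒ (2E)/5 − E + (12 + x) = 2.
Multiply by 10: 2·(2E) − 5·(2E) + 10·(12 + x) = 20, i.e. 120 + 10x − 3·(60 + 3x) = 20.
Collecting terms: x − 60 = 20, so x = 80.
Then 2E = 60 + 3·80 = 300, so E = 150, V = 2E/5 = 60, F = 12 + 80 = 92.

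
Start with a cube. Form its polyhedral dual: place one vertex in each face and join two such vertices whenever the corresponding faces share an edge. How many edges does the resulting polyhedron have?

The base solid has V = 8, E = 12, F = 6.
The dual swaps V and F and preserves E: V′ = F = 6, E′ = E = 12, F′ = V = 8.

12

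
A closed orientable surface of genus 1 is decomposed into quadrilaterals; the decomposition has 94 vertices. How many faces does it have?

χ = 2 − 2·1 = 0, and every face is a square so 4F = 2E.
V − E + F = 0 with E = 4F/2 gives 94 − (4/2 − 1)·F = 0, so F = 94 and E = 188.

94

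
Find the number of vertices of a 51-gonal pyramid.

A pyramid on an n-gon base has one n-gon and n triangles: V = 51 + 1 = 52, E = 2·51 = 102, F = 51 + 1 = 52.

52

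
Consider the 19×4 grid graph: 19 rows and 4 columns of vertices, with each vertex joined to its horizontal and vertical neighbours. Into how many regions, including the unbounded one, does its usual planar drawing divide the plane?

55

The grid has V = 19·4 = 76 vertices and E = 19·3 + 4·18 = 129 edges.
F = 2 − V + E = 2 − 76 + 129 = 55.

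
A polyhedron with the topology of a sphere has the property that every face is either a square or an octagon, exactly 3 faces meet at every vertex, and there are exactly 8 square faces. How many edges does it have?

24

Let x be the number of octagons; then F = 8 + x.
Edge–face incidences: 2E = 4·8 + 8·x = 32 + 8x.
Every vertex has degree 3, so 3V = 2E.
Euler: V − E + F = 2 ⇒ (2E)/3 − E + (8 + x) = 2.
Multiply by 6: 2·(2E) − 3·(2E) + 6·(8 + x) = 12, i.e. 48 + 6x − (32 + 8x) = 12.
Collecting terms: −2x + 16 = 12, so −2x = −4, so x = 2.
Then 2E = 32 + 8·2 = 48, so E = 24, V = 2E/3 = 16, F = 8 + 2 = 10.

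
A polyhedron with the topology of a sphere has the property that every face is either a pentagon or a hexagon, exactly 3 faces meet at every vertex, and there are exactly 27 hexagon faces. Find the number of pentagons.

12

Let x be the number of pentagons; then F = 27 + x.
Edge–face incidences: 2E = 6·27 + 5·x = 162 + 5x.
Every vertex has degree 3, so 3V = 2E.
Euler: V − E + F = 2 ⇒ (2E)/3 − E + (27 + x) = 2.
Multiply by 6: 2·(2E) − 3·(2E) + 6·(27 + x) = 12, i.e. 162 + 6x − (162 + 5x) = 12.
Collecting terms: x = 12.
Then 2E = 162 + 5·12 = 222, so E = 111, V = 2E/3 = 74, F = 27 + 12 = 39.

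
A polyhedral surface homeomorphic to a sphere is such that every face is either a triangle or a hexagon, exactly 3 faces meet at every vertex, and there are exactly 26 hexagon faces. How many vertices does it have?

56

Let x be the number of triangles; then F = 26 + x.
Edge–face incidences: 2E = 6·26 + 3·x = 156 + 3x.
Every vertex has degree 3, so 3V = 2E.
Euler: V − E + F = 2 ⇒ (2E)/3 − E + (26 + x) = 2.
Multiply by 6: 2·(2E) − 3·(2E) + 6·(26 + x) = 12, i.e. 156 + 6x − (156 + 3x) = 12.
Collecting terms: 3x = 12, so x = 4.
Then 2E = 156 + 3·4 = 168, so E = 84, V = 2E/3 = 56, F = 26 + 4 = 30.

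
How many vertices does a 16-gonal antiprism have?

32

An antiprism on an n-gon has two n-gon caps and 2n triangles: V = 2·16 = 32, E = 4·16 = 64, F = 2·16 + 2 = 34.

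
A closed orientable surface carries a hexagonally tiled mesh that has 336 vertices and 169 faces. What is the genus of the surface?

Every face is a hexagon, so 2E = 6·169 = 1014, giving E = 507.
χ = V − E + F = 336 − 507 + 169 = -2.
For a closed orientable surface χ = 2 − 2g, so g = (2 − (-2))/2 = 2.

2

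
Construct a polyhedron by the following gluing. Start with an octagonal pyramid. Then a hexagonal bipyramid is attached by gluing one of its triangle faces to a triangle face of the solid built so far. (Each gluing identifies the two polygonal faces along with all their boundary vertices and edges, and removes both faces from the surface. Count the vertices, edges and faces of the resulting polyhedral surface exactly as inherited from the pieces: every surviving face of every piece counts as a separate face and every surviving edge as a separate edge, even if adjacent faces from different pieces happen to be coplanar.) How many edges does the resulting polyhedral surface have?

An octagonal pyramid: V=9, E=16, F=9.
Attach a hexagonal bipyramid (V=8, E=18, F=12) along a 3-gon: merge 3 vertices and 3 edges, delete both glued faces → V=14, E=31, F=19.
Check: V − E + F = 14 − 31 + 19 = 2.

31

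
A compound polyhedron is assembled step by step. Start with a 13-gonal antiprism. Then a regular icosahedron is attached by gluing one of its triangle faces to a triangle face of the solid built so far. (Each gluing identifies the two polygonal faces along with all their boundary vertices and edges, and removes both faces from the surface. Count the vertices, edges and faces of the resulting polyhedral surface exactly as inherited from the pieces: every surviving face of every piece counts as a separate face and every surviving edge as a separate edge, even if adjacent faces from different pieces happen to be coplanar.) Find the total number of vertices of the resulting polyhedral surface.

35

A 13-gonal antiprism: V=26, E=52, F=28.
Attach a regular icosahedron (V=12, E=30, F=20) along a 3-gon: merge 3 vertices and 3 edges, delete both glued faces → V=35, E=79, F=46.
Check: V − E + F = 35 − 79 + 46 = 2.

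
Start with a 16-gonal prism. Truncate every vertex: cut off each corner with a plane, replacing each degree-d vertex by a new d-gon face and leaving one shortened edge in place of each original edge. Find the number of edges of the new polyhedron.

144

The base solid has V = 32, E = 48, F = 18.
Truncation replaces each original edge-end by a new vertex, so V′ = 2E = 96.
Each original edge survives, and each old vertex of degree d contributes d new edges; summing degrees gives Σd = 2E, so E′ = E + 2E = 3E = 144.
Each original face survives and each original vertex becomes one new face: F′ = F + V = 50.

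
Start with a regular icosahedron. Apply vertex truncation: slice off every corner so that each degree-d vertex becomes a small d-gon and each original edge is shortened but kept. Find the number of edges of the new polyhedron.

The base solid has V = 12, E = 30, F = 20.
Truncation replaces each original edge-end by a new vertex, so V′ = 2E = 60.
Each original edge survives, and each old vertex of degree d contributes d new edges; summing degrees gives Σd = 2E, so E′ = E + 2E = 3E = 90.
Each original face survives and each original vertex becomes one new face: F′ = F + V = 32.

90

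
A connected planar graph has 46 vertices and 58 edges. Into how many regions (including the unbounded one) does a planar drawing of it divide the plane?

14

Euler's formula for a connected plane graph: V − E + F = 2, so F = 2 − 46 + 58 = 14.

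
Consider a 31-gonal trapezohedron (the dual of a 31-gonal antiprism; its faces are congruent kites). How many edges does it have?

The n-trapezohedron (dual of the n-antiprism) has V = 2·31 + 2 = 64, E = 4·31 = 124, F = 2·31 = 62.

124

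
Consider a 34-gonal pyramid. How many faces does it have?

35

A pyramid on an n-gon base has one n-gon and n triangles: V = 34 + 1 = 35, E = 2·34 = 68, F = 34 + 1 = 35.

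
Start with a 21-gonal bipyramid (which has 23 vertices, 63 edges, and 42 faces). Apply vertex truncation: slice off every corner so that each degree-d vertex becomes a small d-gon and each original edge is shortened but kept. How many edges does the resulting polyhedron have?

Truncation replaces each original edge-end by a new vertex, so V′ = 2E = 126.
Each original edge survives, and each old vertex of degree d contributes d new edges; summing degrees gives Σd = 2E, so E′ = E + 2E = 3E = 189.
Each original face survives and each original vertex becomes one new face: F′ = F + V = 65.

189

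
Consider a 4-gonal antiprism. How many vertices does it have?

8

An antiprism on an n-gon has two n-gon caps and 2n triangles: V = 2·4 = 8, E = 4·4 = 16, F = 2·4 + 2 = 10.
Check: V − E + F = 8 − 16 + 10 = 2.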